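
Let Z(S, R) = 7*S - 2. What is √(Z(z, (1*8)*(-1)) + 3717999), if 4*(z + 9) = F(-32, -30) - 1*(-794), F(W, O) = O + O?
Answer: 3*√1652986/2 ≈ 1928.5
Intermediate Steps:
F(W, O) = 2*O
z = 349/2 (z = -9 + (2*(-30) - 1*(-794))/4 = -9 + (-60 + 794)/4 = -9 + (¼)*734 = -9 + 367/2 = 349/2 ≈ 174.50)
Z(S, R) = -2 + 7*S
√(Z(z, (1*8)*(-1)) + 3717999) = √((-2 + 7*(349/2)) + 3717999) = √((-2 + 2443/2) + 3717999) = √(2439/2 + 3717999) = √(7438437/2) = 3*√1652986/2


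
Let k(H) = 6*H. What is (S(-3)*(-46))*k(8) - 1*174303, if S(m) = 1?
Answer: -176511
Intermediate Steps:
(S(-3)*(-46))*k(8) - 1*174303 = (1*(-46))*(6*8) - 1*174303 = -46*48 - 174303 = -2208 - 174303 = -176511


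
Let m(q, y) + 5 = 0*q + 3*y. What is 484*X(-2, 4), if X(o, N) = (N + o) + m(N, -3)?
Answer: -5808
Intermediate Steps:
m(q, y) = -5 + 3*y (m(q, y) = -5 + (0*q + 3*y) = -5 + (0 + 3*y) = -5 + 3*y)
X(o, N) = -14 + N + o (X(o, N) = (N + o) + (-5 + 3*(-3)) = (N + o) + (-5 - 9) = (N + o) - 14 = -14 + N + o)
484*X(-2, 4) = 484*(-14 + 4 - 2) = 484*(-12) = -5808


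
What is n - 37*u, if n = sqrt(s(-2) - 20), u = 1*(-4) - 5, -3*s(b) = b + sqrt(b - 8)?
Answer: 333 + sqrt(-174 - 3*I*sqrt(10))/3 ≈ 333.12 - 4.3986*I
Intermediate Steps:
s(b) = -b/3 - sqrt(-8 + b)/3 (s(b) = -(b + sqrt(b - 8))/3 = -(b + sqrt(-8 + b))/3 = -b/3 - sqrt(-8 + b)/3)
u = -9 (u = -4 - 5 = -9)
n = sqrt(-58/3 - I*sqrt(10)/3) (n = sqrt((-1/3*(-2) - sqrt(-8 - 2)/3) - 20) = sqrt((2/3 - I*sqrt(10)/3) - 20) = sqrt(-58/3 - I*sqrt(10)/3) ≈ 0.1198 - 4.3986*I)
n - 37*u = sqrt(-174 - 3*I*sqrt(10))/3 - 37*(-9) = sqrt(-174 - 3*I*sqrt(10))/3 + 333 = 333 + sqrt(-174 - 3*I*sqrt(10))/3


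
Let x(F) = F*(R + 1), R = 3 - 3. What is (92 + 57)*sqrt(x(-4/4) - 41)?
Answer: 149*I*sqrt(42) ≈ 965.63*I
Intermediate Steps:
R = 0
x(F) = F (x(F) = F*(0 + 1) = F*1 = F)
(92 + 57)*sqrt(x(-4/4) - 41) = (92 + 57)*sqrt(-4/4 - 41) = 149*sqrt(-4*1/4 - 41) = 149*sqrt(-1 - 41) = 149*sqrt(-42) = 149*(I*sqrt(42)) = 149*I*sqrt(42)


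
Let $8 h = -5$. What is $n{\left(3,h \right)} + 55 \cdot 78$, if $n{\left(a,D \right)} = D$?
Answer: $\frac{34315}{8} \approx 4289.4$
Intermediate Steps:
$h = - \frac{5}{8}$ ($h = \frac{1}{8} \left(-5\right) = - \frac{5}{8} \approx -0.625$)
$n{\left(3,h \right)} + 55 \cdot 78 = - \frac{5}{8} + 55 \cdot 78 = - \frac{5}{8} + 4290 = \frac{34315}{8}$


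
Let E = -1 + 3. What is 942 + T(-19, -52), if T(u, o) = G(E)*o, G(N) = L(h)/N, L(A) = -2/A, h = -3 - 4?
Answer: 6542/7 ≈ 934.57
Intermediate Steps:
h = -7
E = 2
G(N) = 2/(7*N) (G(N) = (-2/(-7))/N = (-2*(-1/7))/N = 2/(7*N))
T(u, o) = o/7 (T(u, o) = ((2/7)/2)*o = ((2/7)*(1/2))*o = o/7)
942 + T(-19, -52) = 942 + (1/7)*(-52) = 942 - 52/7 = 6542/7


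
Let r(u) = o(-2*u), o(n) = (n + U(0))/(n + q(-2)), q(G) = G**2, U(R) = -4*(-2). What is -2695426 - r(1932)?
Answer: -2601087054/965 ≈ -2.6954e+6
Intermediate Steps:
U(R) = 8
o(n) = (8 + n)/(4 + n) (o(n) = (n + 8)/(n + (-2)**2) = (8 + n)/(n + 4) = (8 + n)/(4 + n))
r(u) = (8 - 2*u)/(4 - 2*u)
-2695426 - r(1932) = -2695426 - (-4 + 1932)/(-2 + 1932) = -2695426 - 1928/1930 = -2695426 - 1*964/965 = -2695426 - 964/965 = -2601087054/965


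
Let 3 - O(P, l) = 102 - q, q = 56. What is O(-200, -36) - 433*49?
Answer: -21260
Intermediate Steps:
O(P, l) = -43 (O(P, l) = 3 - (102 - 1*56) = 3 - (102 - 56) = 3 - 1*46 = 3 - 46 = -43)
O(-200, -36) - 433*49 = -43 - 433*49 = -43 - 1*21217 = -43 - 21217 = -21260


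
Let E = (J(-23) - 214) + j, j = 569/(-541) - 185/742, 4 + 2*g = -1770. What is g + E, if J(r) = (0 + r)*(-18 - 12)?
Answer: -165506725/401422 ≈ -412.30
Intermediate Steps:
g = -887 (g = -2 + (½)*(-1770) = -2 - 885 = -887)
j = -522283/401422 (j = 569*(-1/541) - 185*1/742 = -569/541 - 185/742 = -522283/401422 ≈ -1.3011)
J(r) = -30*r (J(r) = r*(-30) = -30*r)
E = 190554589/401422 (E = (-30*(-23) - 214) - 522283/401422 = (690 - 214) - 522283/401422 = 476 - 522283/401422 = 190554589/401422 ≈ 474.70)
g + E = -887 + 190554589/401422 = -165506725/401422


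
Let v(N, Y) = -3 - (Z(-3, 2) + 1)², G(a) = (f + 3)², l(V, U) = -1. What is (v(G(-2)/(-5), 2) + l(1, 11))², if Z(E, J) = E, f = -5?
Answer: 64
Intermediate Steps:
G(a) = 4 (G(a) = (-5 + 3)² = (-2)² = 4)
v(N, Y) = -7 (v(N, Y) = -3 - (-3 + 1)² = -3 - 1*(-2)² = -3 - 1*4 = -3 - 4 = -7)
(v(G(-2)/(-5), 2) + l(1, 11))² = (-7 - 1)² = (-8)² = 64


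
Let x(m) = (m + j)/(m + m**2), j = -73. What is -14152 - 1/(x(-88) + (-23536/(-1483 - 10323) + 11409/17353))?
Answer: -29190015835754528/2062551695537 ≈ -14152.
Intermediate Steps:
x(m) = (-73 + m)/(m + m**2) (x(m) = (m - 73)/(m + m**2) = (-73 + m)/(m + m**2))
-14152 - 1/(x(-88) + (-23536/(-1483 - 10323) + 11409/17353)) = -14152 - 1/((-73 - 88)/((-88)*(1 - 88)) + (-23536/(-1483 - 10323) + 11409/17353)) = -14152 - 1/(-1/88*(-161)/(-87) + (-23536/(-11806) + 11409*(1/17353))) = -14152 - 1/(-1/88*(-1/87)*(-161) + (-23536*(-1/11806) + 11409/17353)) = -14152 - 1/(-161/7656 + (11768/5903 + 11409/17353)) = -14152 - 1/(-161/7656 + 271557431/102434759) = -14152 - 1/2062551695537/784240514904 = -14152 - 1*784240514904/2062551695537 = -14152 - 784240514904/2062551695537 = -29190015835754528/2062551695537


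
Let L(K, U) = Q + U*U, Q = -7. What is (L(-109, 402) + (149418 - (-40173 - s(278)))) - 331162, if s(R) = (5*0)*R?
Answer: 20026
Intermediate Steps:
s(R) = 0 (s(R) = 0*R = 0)
L(K, U) = -7 + U² (L(K, U) = -7 + U*U = -7 + U²)
(L(-109, 402) + (149418 - (-40173 - s(278)))) - 331162 = ((-7 + 402²) + (149418 - (-40173 - 1*0))) - 331162 = ((-7 + 161604) + (149418 - (-40173 + 0))) - 331162 = (161597 + (149418 - 1*(-40173))) - 331162 = (161597 + (149418 + 40173)) - 331162 = (161597 + 189591) - 331162 = 351188 - 331162 = 20026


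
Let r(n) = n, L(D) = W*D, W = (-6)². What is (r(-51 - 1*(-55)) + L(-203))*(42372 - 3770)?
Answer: -281949008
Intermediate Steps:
W = 36
L(D) = 36*D
(r(-51 - 1*(-55)) + L(-203))*(42372 - 3770) = ((-51 - 1*(-55)) + 36*(-203))*(42372 - 3770) = ((-51 + 55) - 7308)*38602 = (4 - 7308)*38602 = -7304*38602 = -281949008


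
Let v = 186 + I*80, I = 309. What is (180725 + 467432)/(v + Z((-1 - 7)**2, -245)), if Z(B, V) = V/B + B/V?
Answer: 10163101760/390461959 ≈ 26.028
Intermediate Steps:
Z(B, V) = B/V + V/B
v = 24906 (v = 186 + 309*80 = 186 + 24720 = 24906)
(180725 + 467432)/(v + Z((-1 - 7)**2, -245)) = (180725 + 467432)/(24906 + ((-1 - 7)**2/(-245) - 245/(-1 - 7)**2)) = 648157/(24906 + ((-8)**2*(-1/245) - 245/((-8)**2))) = 648157/(24906 + (64*(-1/245) - 245/64)) = 648157/(24906 + (-64/245 - 245*1/64)) = 648157/(24906 + (-64/245 - 245/64)) = 648157/(24906 - 64121/15680) = 648157/(390461959/15680) = 648157*(15680/390461959) = 10163101760/390461959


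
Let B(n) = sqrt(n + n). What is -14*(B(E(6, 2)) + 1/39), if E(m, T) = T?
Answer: -1106/39 ≈ -28.359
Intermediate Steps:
B(n) = sqrt(2)*sqrt(n) (B(n) = sqrt(2*n) = sqrt(2)*sqrt(n))
-14*(B(E(6, 2)) + 1/39) = -14*(sqrt(2)*sqrt(2) + 1/39) = -14*(2 + 1/39) = -14*79/39 = -1106/39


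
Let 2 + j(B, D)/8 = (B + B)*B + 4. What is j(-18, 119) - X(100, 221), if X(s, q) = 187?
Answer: 5013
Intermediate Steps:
j(B, D) = 16 + 16*B² (j(B, D) = -16 + 8*((B + B)*B + 4) = -16 + 8*((2*B)*B + 4) = -16 + 8*(2*B² + 4) = -16 + 8*(4 + 2*B²) = -16 + (32 + 16*B²) = 16 + 16*B²)
j(-18, 119) - X(100, 221) = (16 + 16*(-18)²) - 1*187 = (16 + 16*324) - 187 = (16 + 5184) - 187 = 5200 - 187 = 5013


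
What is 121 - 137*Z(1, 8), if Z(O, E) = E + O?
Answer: -1112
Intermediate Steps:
121 - 137*Z(1, 8) = 121 - 137*(8 + 1) = 121 - 137*9 = 121 - 1233 = -1112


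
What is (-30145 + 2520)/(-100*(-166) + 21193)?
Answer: -27625/37793 ≈ -0.73096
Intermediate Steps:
(-30145 + 2520)/(-100*(-166) + 21193) = -27625/(16600 + 21193) = -27625/37793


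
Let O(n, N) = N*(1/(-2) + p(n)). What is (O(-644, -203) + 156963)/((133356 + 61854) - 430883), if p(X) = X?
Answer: -575593/471346 ≈ -1.2212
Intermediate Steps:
O(n, N) = N*(-½ + n) (O(n, N) = N*(1/(-2) + n) = N*(-½ + n))
(O(-644, -203) + 156963)/((133356 + 61854) - 430883) = (-203*(-½ - 644) + 156963)/((133356 + 61854) - 430883) = (-203*(-1289/2) + 156963)/(195210 - 430883) = (261667/2 + 156963)/(-235673) = (575593/2)*(-1/235673) = -575593/471346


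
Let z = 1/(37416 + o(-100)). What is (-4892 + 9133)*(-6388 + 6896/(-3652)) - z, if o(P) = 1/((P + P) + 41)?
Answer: -147192853041192351/5431567559 ≈ -2.7100e+7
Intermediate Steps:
o(P) = 1/(41 + 2*P) (o(P) = 1/(2*P + 41) = 1/(41 + 2*P))
z = 159/5949143 (z = 1/(37416 + 1/(41 + 2*(-100))) = 1/(37416 + 1/(41 - 200)) = 1/(37416 + 1/(-159)) = 1/(37416 - 1/159) = 1/(5949143/159) = 159/5949143 ≈ 2.6727e-5)
(-4892 + 9133)*(-6388 + 6896/(-3652)) - z = (-4892 + 9133)*(-6388 + 6896/(-3652)) - 1*159/5949143 = 4241*(-6388 + 6896*(-1/3652)) - 159/5949143 = 4241*(-6388 - 1724/913) - 159/5949143 = 4241*(-5833968/913) - 159/5949143 = -24741858288/913 - 159/5949143 = -147192853041192351/5431567559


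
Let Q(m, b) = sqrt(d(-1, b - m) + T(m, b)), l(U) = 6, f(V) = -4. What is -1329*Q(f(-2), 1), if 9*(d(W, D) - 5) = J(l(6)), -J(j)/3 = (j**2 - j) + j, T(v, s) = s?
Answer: -1329*I*sqrt(6) ≈ -3255.4*I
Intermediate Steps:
J(j) = -3*j**2 (J(j) = -3*((j**2 - j) + j) = -3*j**2)
d(W, D) = -7 (d(W, D) = 5 + (-3*6**2)/9 = 5 + (-3*36)/9 = 5 + (1/9)*(-108) = 5 - 12 = -7)
Q(m, b) = sqrt(-7 + b)
-1329*Q(f(-2), 1) = -1329*sqrt(-7 + 1) = -1329*I*sqrt(6)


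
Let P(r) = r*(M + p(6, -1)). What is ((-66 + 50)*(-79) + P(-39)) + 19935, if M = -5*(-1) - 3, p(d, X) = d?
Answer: 20887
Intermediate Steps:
M = 2 (M = 5 - 3 = 2)
P(r) = 8*r (P(r) = r*(2 + 6) = r*8 = 8*r)
((-66 + 50)*(-79) + P(-39)) + 19935 = ((-66 + 50)*(-79) + 8*(-39)) + 19935 = (-16*(-79) - 312) + 19935 = (1264 - 312) + 19935 = 952 + 19935 = 20887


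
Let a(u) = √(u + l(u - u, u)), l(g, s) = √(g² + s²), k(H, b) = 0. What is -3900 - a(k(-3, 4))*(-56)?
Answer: -3900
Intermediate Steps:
a(u) = √(u + √(u²)) (a(u) = √(u + √((u - u)² + u²)) = √(u + √(0² + u²)) = √(u + √(0 + u²)) = √(u + √(u²)))
-3900 - a(k(-3, 4))*(-56) = -3900 - √(0 + √(0²))*(-56) = -3900 - √(0 + √0)*(-56) = -3900 - √(0 + 0)*(-56) = -3900 - √0*(-56) = -3900 - 0*(-56) = -3900 - 1*0 = -3900 + 0 = -3900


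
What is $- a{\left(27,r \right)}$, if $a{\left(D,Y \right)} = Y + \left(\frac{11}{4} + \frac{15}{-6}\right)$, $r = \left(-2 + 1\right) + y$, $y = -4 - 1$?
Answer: $\frac{23}{4} \approx 5.75$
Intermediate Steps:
$y = -5$
$r = -6$ ($r = \left(-2 + 1\right) - 5 = -1 - 5 = -6$)
$a{\left(D,Y \right)} = \frac{1}{4} + Y$ ($a{\left(D,Y \right)} = Y + \left(11 \cdot \frac{1}{4} + 15 \left(- \frac{1}{6}\right)\right) = Y + \left(\frac{11}{4} - \frac{5}{2}\right) = Y + \frac{1}{4} = \frac{1}{4} + Y$)
$- a{\left(27,r \right)} = - (\frac{1}{4} - 6) = \left(-1\right) \left(- \frac{23}{4}\right) = \frac{23}{4}$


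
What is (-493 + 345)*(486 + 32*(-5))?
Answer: -48248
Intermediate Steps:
(-493 + 345)*(486 + 32*(-5)) = -148*(486 - 160) = -148*326 = -48248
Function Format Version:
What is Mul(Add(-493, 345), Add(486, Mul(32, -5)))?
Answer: -48248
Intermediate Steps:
Mul(Add(-493, 345), Add(486, Mul(32, -5))) = Mul(-148, Add(486, -160)) = Mul(-148, 326) = -48248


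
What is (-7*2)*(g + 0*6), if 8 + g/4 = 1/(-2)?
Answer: 476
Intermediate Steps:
g = -34 (g = -32 + 4/(-2) = -32 + 4*(-½) = -32 - 2 = -34)
(-7*2)*(g + 0*6) = (-7*2)*(-34 + 0*6) = -14*(-34 + 0) = -14*(-34) = 476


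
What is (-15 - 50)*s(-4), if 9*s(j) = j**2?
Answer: -1040/9 ≈ -115.56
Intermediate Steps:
s(j) = j**2/9
(-15 - 50)*s(-4) = (-15 - 50)*((1/9)*(-4)**2) = -65*16/9 = -1040/9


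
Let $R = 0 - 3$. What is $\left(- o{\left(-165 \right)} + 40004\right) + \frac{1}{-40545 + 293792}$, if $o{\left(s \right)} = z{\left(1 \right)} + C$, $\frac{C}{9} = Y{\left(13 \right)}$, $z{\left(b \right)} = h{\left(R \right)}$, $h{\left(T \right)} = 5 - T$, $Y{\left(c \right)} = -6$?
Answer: $\frac{10142542351}{253247} \approx 40050.0$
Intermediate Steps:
$R = -3$ ($R = 0 - 3 = -3$)
$z{\left(b \right)} = 8$ ($z{\left(b \right)} = 5 - -3 = 5 + 3 = 8$)
$C = -54$ ($C = 9 \left(-6\right) = -54$)
$o{\left(s \right)} = -46$ ($o{\left(s \right)} = 8 - 54 = -46$)
$\left(- o{\left(-165 \right)} + 40004\right) + \frac{1}{-40545 + 293792} = \left(\left(-1\right) \left(-46\right) + 40004\right) + \frac{1}{-40545 + 293792} = \left(46 + 40004\right) + \frac{1}{253247} = 40050 + \frac{1}{253247} = \frac{10142542351}{253247}$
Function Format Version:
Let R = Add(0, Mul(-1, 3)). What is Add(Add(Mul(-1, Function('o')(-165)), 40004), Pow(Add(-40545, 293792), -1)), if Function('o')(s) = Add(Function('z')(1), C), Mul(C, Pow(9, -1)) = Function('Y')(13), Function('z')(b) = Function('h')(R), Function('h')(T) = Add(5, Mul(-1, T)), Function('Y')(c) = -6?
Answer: Rational(10142542351, 253247) ≈ 40050.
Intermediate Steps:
R = -3 (R = Add(0, -3) = -3)
Function('z')(b) = 8 (Function('z')(b) = Add(5, Mul(-1, -3)) = Add(5, 3) = 8)
C = -54 (C = Mul(9, -6) = -54)
Function('o')(s) = -46 (Function('o')(s) = Add(8, -54) = -46)
Add(Add(Mul(-1, Function('o')(-165)), 40004), Pow(Add(-40545, 293792), -1)) = Add(Add(Mul(-1, -46), 40004), Pow(Add(-40545, 293792), -1)) = Add(Add(46, 40004), Pow(253247, -1)) = Add(40050, Rational(1, 253247)) = Rational(10142542351, 253247)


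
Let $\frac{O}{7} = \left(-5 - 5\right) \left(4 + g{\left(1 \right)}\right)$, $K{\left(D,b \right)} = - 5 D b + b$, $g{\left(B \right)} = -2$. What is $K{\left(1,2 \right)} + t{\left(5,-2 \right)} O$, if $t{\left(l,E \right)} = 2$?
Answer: $-288$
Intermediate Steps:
$K{\left(D,b \right)} = b - 5 D b$ ($K{\left(D,b \right)} = - 5 D b + b = b - 5 D b$)
$O = -140$ ($O = 7 \left(-5 - 5\right) \left(4 - 2\right) = 7 \left(\left(-10\right) 2\right) = 7 \left(-20\right) = -140$)
$K{\left(1,2 \right)} + t{\left(5,-2 \right)} O = 2 \left(1 - 5\right) + 2 \left(-140\right) = 2 \left(1 - 5\right) - 280 = 2 \left(-4\right) - 280 = -8 - 280 = -288$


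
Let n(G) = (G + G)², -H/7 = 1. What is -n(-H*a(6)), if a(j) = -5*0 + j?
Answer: -7056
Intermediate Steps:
H = -7 (H = -7*1 = -7)
a(j) = j (a(j) = 0 + j = j)
n(G) = 4*G² (n(G) = (2*G)² = 4*G²)
-n(-H*a(6)) = -4*(-(-7)*6)² = -4*(-1*(-42))² = -4*42² = -4*1764 = -1*7056 = -7056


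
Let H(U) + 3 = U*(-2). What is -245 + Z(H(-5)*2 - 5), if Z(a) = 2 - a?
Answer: -252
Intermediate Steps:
H(U) = -3 - 2*U (H(U) = -3 + U*(-2) = -3 - 2*U)
-245 + Z(H(-5)*2 - 5) = -245 + (2 - ((-3 - 2*(-5))*2 - 5)) = -245 + (2 - ((-3 + 10)*2 - 5)) = -245 + (2 - (7*2 - 5)) = -245 + (2 - (14 - 5)) = -245 + (2 - 1*9) = -245 + (2 - 9) = -245 - 7 = -252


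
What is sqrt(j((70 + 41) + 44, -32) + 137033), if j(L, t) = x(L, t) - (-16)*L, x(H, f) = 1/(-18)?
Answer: sqrt(5022466)/6 ≈ 373.51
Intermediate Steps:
x(H, f) = -1/18
j(L, t) = -1/18 + 16*L (j(L, t) = -1/18 - (-16)*L = -1/18 + 16*L)
sqrt(j((70 + 41) + 44, -32) + 137033) = sqrt((-1/18 + 16*((70 + 41) + 44)) + 137033) = sqrt((-1/18 + 16*(111 + 44)) + 137033) = sqrt((-1/18 + 16*155) + 137033) = sqrt((-1/18 + 2480) + 137033) = sqrt(44639/18 + 137033) = sqrt(2511233/18) = sqrt(5022466)/6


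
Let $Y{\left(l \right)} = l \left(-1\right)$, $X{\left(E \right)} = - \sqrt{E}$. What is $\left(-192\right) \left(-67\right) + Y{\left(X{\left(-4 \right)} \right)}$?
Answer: $12864 + 2 i \approx 12864.0 + 2.0 i$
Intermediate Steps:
$Y{\left(l \right)} = - l$
$\left(-192\right) \left(-67\right) + Y{\left(X{\left(-4 \right)} \right)} = \left(-192\right) \left(-67\right) - - \sqrt{-4} = 12864 - - 2 i = 12864 + 2 i$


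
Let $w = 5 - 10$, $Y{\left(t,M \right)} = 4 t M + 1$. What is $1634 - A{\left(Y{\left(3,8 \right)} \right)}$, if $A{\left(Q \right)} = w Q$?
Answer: $2119$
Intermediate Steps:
$Y{\left(t,M \right)} = 1 + 4 M t$ ($Y{\left(t,M \right)} = 4 M t + 1 = 1 + 4 M t$)
$w = -5$ ($w = 5 - 10 = -5$)
$A{\left(Q \right)} = - 5 Q$
$1634 - A{\left(Y{\left(3,8 \right)} \right)} = 1634 - - 5 \left(1 + 4 \cdot 8 \cdot 3\right) = 1634 - - 5 \left(1 + 96\right) = 1634 - \left(-5\right) 97 = 1634 - -485 = 1634 + 485 = 2119$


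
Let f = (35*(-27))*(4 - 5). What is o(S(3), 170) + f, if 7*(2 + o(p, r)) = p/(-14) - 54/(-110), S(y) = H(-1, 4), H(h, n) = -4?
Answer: 2541684/2695 ≈ 943.11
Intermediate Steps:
S(y) = -4
o(p, r) = -743/385 - p/98 (o(p, r) = -2 + (p/(-14) - 54/(-110))/7 = -2 + (p*(-1/14) - 54*(-1/110))/7 = -2 + (-p/14 + 27/55)/7 = -2 + (27/55 - p/14)/7 = -2 + (27/385 - p/98) = -743/385 - p/98)
f = 945 (f = -945*(-1) = 945)
o(S(3), 170) + f = (-743/385 - 1/98*(-4)) + 945 = (-743/385 + 2/49) + 945 = -5091/2695 + 945 = 2541684/2695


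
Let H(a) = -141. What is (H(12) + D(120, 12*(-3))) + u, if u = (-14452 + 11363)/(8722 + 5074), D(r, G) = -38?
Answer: -2472573/13796 ≈ -179.22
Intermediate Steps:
u = -3089/13796 ≈ -0.22391
(H(12) + D(120, 12*(-3))) + u = (-141 - 38) - 3089/13796 = -179 - 3089/13796 = -2472573/13796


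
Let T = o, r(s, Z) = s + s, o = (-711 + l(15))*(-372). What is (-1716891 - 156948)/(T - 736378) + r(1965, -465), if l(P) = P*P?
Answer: 2185326819/555586 ≈ 3933.4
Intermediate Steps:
l(P) = P²
o = 180792 (o = (-711 + 15²)*(-372) = (-711 + 225)*(-372) = -486*(-372) = 180792)
r(s, Z) = 2*s
T = 180792
(-1716891 - 156948)/(T - 736378) + r(1965, -465) = (-1716891 - 156948)/(180792 - 736378) + 2*1965 = -1873839/(-555586) + 3930 = -1873839*(-1/555586) + 3930 = 1873839/555586 + 3930 = 2185326819/555586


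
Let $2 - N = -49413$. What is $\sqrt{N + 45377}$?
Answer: $34 \sqrt{82} \approx 307.88$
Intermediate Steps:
$N = 49415$ ($N = 2 - -49413 = 2 + 49413 = 49415$)
$\sqrt{N + 45377} = \sqrt{49415 + 45377} = \sqrt{94792} = 34 \sqrt{82}$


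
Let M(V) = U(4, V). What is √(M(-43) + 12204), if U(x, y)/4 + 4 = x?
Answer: 6*√339 ≈ 110.47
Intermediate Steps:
U(x, y) = -16 + 4*x
M(V) = 0 (M(V) = -16 + 4*4 = -16 + 16 = 0)
√(M(-43) + 12204) = √(0 + 12204) = √12204 = 6*√339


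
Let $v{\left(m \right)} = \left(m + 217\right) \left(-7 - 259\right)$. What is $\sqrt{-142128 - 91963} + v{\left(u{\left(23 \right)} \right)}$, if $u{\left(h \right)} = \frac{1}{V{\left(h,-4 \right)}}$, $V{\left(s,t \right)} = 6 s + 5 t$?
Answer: $- \frac{3405731}{59} + i \sqrt{234091} \approx -57724.0 + 483.83 i$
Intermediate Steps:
$V{\left(s,t \right)} = 5 t + 6 s$
$u{\left(h \right)} = \frac{1}{-20 + 6 h}$ ($u{\left(h \right)} = \frac{1}{5 \left(-4\right) + 6 h} = \frac{1}{-20 + 6 h}$)
$v{\left(m \right)} = -57722 - 266 m$ ($v{\left(m \right)} = \left(217 + m\right) \left(-266\right) = -57722 - 266 m$)
$\sqrt{-142128 - 91963} + v{\left(u{\left(23 \right)} \right)} = \sqrt{-142128 - 91963} - \left(57722 + 266 \frac{1}{2 \left(-10 + 3 \cdot 23\right)}\right) = \sqrt{-234091} - \left(57722 + 266 \frac{1}{2 \left(-10 + 69\right)}\right) = i \sqrt{234091} - \left(57722 + 266 \frac{1}{2 \cdot 59}\right) = i \sqrt{234091} - \left(57722 + 266 \cdot \frac{1}{2} \cdot \frac{1}{59}\right) = i \sqrt{234091} - \frac{3405731}{59} = - \frac{3405731}{59} + i \sqrt{234091}$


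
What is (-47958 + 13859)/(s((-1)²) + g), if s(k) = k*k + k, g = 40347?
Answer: -34099/40349 ≈ -0.84510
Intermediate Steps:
s(k) = k + k² (s(k) = k² + k = k + k²)
(-47958 + 13859)/(s((-1)²) + g) = (-47958 + 13859)/((-1)²*(1 + (-1)²) + 40347) = -34099/(1*(1 + 1) + 40347) = -34099/(1*2 + 40347) = -34099/(2 + 40347) = -34099/40349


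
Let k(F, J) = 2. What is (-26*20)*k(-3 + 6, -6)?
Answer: -1040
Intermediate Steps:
(-26*20)*k(-3 + 6, -6) = -26*20*2 = -520*2 = -1040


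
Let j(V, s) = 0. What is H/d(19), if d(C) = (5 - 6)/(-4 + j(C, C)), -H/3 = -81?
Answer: 972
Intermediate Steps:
H = 243 (H = -3*(-81) = 243)
d(C) = ¼ (d(C) = (5 - 6)/(-4 + 0) = -1/(-4) = -1*(-¼) = ¼)
H/d(19) = 243/(¼) = 243*4 = 972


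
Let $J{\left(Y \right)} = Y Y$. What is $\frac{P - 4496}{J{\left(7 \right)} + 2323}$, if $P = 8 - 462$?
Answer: $- \frac{2475}{1186} \approx -2.0868$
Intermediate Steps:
$P = -454$ ($P = 8 - 462 = -454$)
$J{\left(Y \right)} = Y^{2}$
$\frac{P - 4496}{J{\left(7 \right)} + 2323} = \frac{-454 - 4496}{7^{2} + 2323} = - \frac{4950}{49 + 2323} = - \frac{4950}{2372} = \left(-4950\right) \frac{1}{2372} = - \frac{2475}{1186}$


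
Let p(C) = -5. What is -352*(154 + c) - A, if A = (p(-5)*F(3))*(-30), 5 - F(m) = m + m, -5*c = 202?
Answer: -199186/5 ≈ -39837.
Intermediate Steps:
c = -202/5 (c = -⅕*202 = -202/5 ≈ -40.400)
F(m) = 5 - 2*m (F(m) = 5 - (m + m) = 5 - 2*m)
A = -150 (A = -5*(5 - 2*3)*(-30) = -5*(5 - 6)*(-30) = -5*(-1)*(-30) = 5*(-30) = -150)
-352*(154 + c) - A = -352*(154 - 202/5) - 1*(-150) = -352*568/5 + 150 = -199936/5 + 150 = -199186/5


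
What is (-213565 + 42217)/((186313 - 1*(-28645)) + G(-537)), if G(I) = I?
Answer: -171348/214421 ≈ -0.79912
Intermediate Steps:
(-213565 + 42217)/((186313 - 1*(-28645)) + G(-537)) = (-213565 + 42217)/((186313 - 1*(-28645)) - 537) = -171348/((186313 + 28645) - 537) = -171348/(214958 - 537) = -171348/214421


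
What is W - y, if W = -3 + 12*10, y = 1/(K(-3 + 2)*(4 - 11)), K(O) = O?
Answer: 818/7 ≈ 116.86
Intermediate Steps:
y = 1/7 (y = 1/((-3 + 2)*(4 - 11)) = 1/(-1*(-7)) = 1/7 ≈ 0.14286)
W = 117 (W = -3 + 120 = 117)
W - y = 117 - 1*1/7 = 117 - 1/7 = 818/7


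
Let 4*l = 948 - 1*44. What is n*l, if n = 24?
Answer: 5424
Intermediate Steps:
l = 226 (l = (948 - 1*44)/4 = (948 - 44)/4 = (1/4)*904 = 226)
n*l = 24*226 = 5424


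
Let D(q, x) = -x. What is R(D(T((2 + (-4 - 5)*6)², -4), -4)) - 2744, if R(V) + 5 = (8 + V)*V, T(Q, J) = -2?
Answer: -2701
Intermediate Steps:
R(V) = -5 + V*(8 + V) (R(V) = -5 + (8 + V)*V = -5 + V*(8 + V))
R(D(T((2 + (-4 - 5)*6)², -4), -4)) - 2744 = (-5 + (-1*(-4))² + 8*(-1*(-4))) - 2744 = (-5 + 4² + 8*4) - 2744 = (-5 + 16 + 32) - 2744 = 43 - 2744 = -2701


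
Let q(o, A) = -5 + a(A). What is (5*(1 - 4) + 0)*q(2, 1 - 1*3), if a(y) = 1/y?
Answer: 165/2 ≈ 82.500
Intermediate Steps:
q(o, A) = -5 + 1/A
(5*(1 - 4) + 0)*q(2, 1 - 1*3) = (5*(1 - 4) + 0)*(-5 + 1/(1 - 1*3)) = (5*(-3) + 0)*(-5 + 1/(1 - 3)) = (-15 + 0)*(-5 + 1/(-2)) = -15*(-5 - ½) = -15*(-11/2) = 165/2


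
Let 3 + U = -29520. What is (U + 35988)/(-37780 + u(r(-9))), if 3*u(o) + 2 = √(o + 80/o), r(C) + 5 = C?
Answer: -7693938315/44962431443 - 19395*I*√966/89924862886 ≈ -0.17112 - 6.7035e-6*I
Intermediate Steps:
U = -29523 (U = -3 - 29520 = -29523)
r(C) = -5 + C
u(o) = -⅔ + √(o + 80/o)/3
(U + 35988)/(-37780 + u(r(-9))) = (-29523 + 35988)/(-37780 + (-⅔ + √((80 + (-5 - 9)²)/(-5 - 9))/3)) = 6465/(-37780 + (-⅔ + √((80 + (-14)²)/(-14))/3)) = 6465/(-37780 + (-⅔ + √(-(80 + 196)/14)/3)) = 6465/(-37780 + (-⅔ + √(-1/14*276)/3)) = 6465/(-37780 + (-⅔ + √(-138/7)/3)) = 6465/(-37780 + (-⅔ + (I*√966/7)/3)) = 6465/(-37780 + (-⅔ + I*√966/21)) = 6465/(-113342/3 + I*√966/21)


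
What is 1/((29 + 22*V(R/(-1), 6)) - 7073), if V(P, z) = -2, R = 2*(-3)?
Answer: -1/7088 ≈ -0.00014108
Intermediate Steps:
R = -6
1/((29 + 22*V(R/(-1), 6)) - 7073) = 1/((29 + 22*(-2)) - 7073) = 1/((29 - 44) - 7073) = 1/(-15 - 7073) = 1/(-7088) = -1/7088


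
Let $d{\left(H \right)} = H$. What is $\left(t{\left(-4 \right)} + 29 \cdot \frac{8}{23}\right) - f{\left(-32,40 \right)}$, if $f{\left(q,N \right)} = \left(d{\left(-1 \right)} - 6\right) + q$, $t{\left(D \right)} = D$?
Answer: $\frac{1037}{23} \approx 45.087$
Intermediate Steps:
$f{\left(q,N \right)} = -7 + q$ ($f{\left(q,N \right)} = \left(-1 - 6\right) + q = -7 + q$)
$\left(t{\left(-4 \right)} + 29 \cdot \frac{8}{23}\right) - f{\left(-32,40 \right)} = \left(-4 + 29 \cdot \frac{8}{23}\right) - \left(-7 - 32\right) = \left(-4 + 29 \cdot 8 \cdot \frac{1}{23}\right) - -39 = \left(-4 + 29 \cdot \frac{8}{23}\right) + 39 = \left(-4 + \frac{232}{23}\right) + 39 = \frac{140}{23} + 39 = \frac{1037}{23}$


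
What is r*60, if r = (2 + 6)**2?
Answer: 3840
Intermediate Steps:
r = 64 (r = 8**2 = 64)
r*60 = 64*60 = 3840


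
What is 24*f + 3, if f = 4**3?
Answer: 1539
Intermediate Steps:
f = 64
24*f + 3 = 24*64 + 3 = 1536 + 3 = 1539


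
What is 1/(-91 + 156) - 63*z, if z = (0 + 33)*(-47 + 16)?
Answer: 4189186/65 ≈ 64449.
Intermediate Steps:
z = -1023 (z = 33*(-31) = -1023)
1/(-91 + 156) - 63*z = 1/(-91 + 156) - 63*(-1023) = 1/65 + 64449 = 4189186/65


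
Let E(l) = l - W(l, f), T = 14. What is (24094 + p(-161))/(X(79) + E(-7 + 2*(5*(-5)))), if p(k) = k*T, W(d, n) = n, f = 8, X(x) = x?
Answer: 1560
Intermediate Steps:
p(k) = 14*k (p(k) = k*14 = 14*k)
E(l) = -8 + l (E(l) = l - 1*8 = l - 8 = -8 + l)
(24094 + p(-161))/(X(79) + E(-7 + 2*(5*(-5)))) = (24094 + 14*(-161))/(79 + (-8 + (-7 + 2*(5*(-5))))) = (24094 - 2254)/(79 + (-8 + (-7 + 2*(-25)))) = 21840/(79 + (-8 + (-7 - 50))) = 21840/(79 + (-8 - 57)) = 21840/(79 - 65) = 21840/14 = 21840*(1/14) = 1560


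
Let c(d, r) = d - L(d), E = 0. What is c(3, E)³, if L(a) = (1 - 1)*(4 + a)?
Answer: 27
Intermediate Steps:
L(a) = 0 (L(a) = 0*(4 + a) = 0)
c(d, r) = d (c(d, r) = d - 1*0 = d + 0 = d)
c(3, E)³ = 3³ = 27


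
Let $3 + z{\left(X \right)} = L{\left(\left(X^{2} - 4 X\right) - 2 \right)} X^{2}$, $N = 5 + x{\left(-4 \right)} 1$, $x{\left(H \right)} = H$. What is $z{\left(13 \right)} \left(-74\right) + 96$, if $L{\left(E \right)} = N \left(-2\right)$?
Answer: $25330$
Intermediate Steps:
$N = 1$ ($N = 5 - 4 = 1$)
$L{\left(E \right)} = -2$ ($L{\left(E \right)} = 1 \left(-2\right) = -2$)
$z{\left(X \right)} = -3 - 2 X^{2}$
$z{\left(13 \right)} \left(-74\right) + 96 = \left(-3 - 2 \cdot 13^{2}\right) \left(-74\right) + 96 = \left(-3 - 338\right) \left(-74\right) + 96 = \left(-341\right) \left(-74\right) + 96 = 25234 + 96 = 25330$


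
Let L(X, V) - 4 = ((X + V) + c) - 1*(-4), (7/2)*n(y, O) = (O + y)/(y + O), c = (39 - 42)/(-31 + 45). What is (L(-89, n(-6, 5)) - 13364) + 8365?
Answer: -71119/14 ≈ -5079.9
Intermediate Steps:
c = -3/14 ≈ -0.21429
n(y, O) = 2/7 (n(y, O) = 2*((O + y)/(y + O))/7 = 2*((O + y)/(O + y))/7 = (2/7)*1 = 2/7)
L(X, V) = 109/14 + V + X (L(X, V) = 4 + (((X + V) - 3/14) - 1*(-4)) = 4 + (((V + X) - 3/14) + 4) = 4 + ((-3/14 + V + X) + 4) = 4 + (53/14 + V + X) = 109/14 + V + X)
(L(-89, n(-6, 5)) - 13364) + 8365 = ((109/14 + 2/7 - 89) - 13364) + 8365 = (-1133/14 - 13364) + 8365 = -188229/14 + 8365 = -71119/14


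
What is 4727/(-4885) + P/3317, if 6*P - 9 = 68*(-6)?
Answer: -32008623/32407090 ≈ -0.98770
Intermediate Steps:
P = -133/2 (P = 3/2 + (68*(-6))/6 = 3/2 + (⅙)*(-408) = 3/2 - 68 = -133/2 ≈ -66.500)
4727/(-4885) + P/3317 = 4727/(-4885) - 133/2/3317 = 4727*(-1/4885) - 133/2*1/3317 = -4727/4885 - 133/6634 = -32008623/32407090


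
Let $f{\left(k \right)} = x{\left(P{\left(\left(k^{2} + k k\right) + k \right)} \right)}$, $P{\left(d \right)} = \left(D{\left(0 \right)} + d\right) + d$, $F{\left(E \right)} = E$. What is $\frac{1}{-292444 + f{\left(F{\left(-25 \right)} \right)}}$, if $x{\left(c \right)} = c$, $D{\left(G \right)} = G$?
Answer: $- \frac{1}{289994} \approx -3.4483 \cdot 10^{-6}$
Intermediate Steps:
$P{\left(d \right)} = 2 d$ ($P{\left(d \right)} = \left(0 + d\right) + d = d + d = 2 d$)
$f{\left(k \right)} = 2 k + 4 k^{2}$ ($f{\left(k \right)} = 2 \left(\left(k^{2} + k k\right) + k\right) = 2 \left(\left(k^{2} + k^{2}\right) + k\right) = 2 \left(2 k^{2} + k\right) = 2 \left(k + 2 k^{2}\right) = 2 k + 4 k^{2}$)
$\frac{1}{-292444 + f{\left(F{\left(-25 \right)} \right)}} = \frac{1}{-292444 + 2 \left(-25\right) \left(1 + 2 \left(-25\right)\right)} = \frac{1}{-292444 + 2 \left(-25\right) \left(1 - 50\right)} = \frac{1}{-292444 + 2 \left(-25\right) \left(-49\right)} = \frac{1}{-292444 + 2450} = \frac{1}{-289994} = - \frac{1}{289994}$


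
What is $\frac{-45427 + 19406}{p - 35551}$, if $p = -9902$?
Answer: $\frac{26021}{45453} \approx 0.57248$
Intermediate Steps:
$\frac{-45427 + 19406}{p - 35551} = \frac{-45427 + 19406}{-9902 - 35551} = - \frac{26021}{-45453} = \left(-26021\right) \left(- \frac{1}{45453}\right) = \frac{26021}{45453}$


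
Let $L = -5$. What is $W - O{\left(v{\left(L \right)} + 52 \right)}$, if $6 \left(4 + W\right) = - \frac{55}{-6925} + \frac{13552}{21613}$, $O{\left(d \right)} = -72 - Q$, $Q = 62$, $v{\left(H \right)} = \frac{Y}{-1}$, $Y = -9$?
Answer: $\frac{23367531163}{179604030} \approx 130.11$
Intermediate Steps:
$v{\left(H \right)} = 9$ ($v{\left(H \right)} = - \frac{9}{-1} = \left(-9\right) \left(-1\right) = 9$)
$O{\left(d \right)} = -134$ ($O{\left(d \right)} = -72 - 62 = -134$)
$W = - \frac{699408857}{179604030}$ ($W = -4 + \frac{- \frac{55}{-6925} + \frac{13552}{21613}}{6} = -4 + \frac{\left(-55\right) \left(- \frac{1}{6925}\right) + 13552 \cdot \frac{1}{21613}}{6} = -4 + \frac{\frac{11}{1385} + \frac{13552}{21613}}{6} = -4 + \frac{1}{6} \cdot \frac{19007263}{29934005} = -4 + \frac{19007263}{179604030} = - \frac{699408857}{179604030} \approx -3.8942$)
$W - O{\left(v{\left(L \right)} + 52 \right)} = - \frac{699408857}{179604030} - -134 = - \frac{699408857}{179604030} + 134 = \frac{23367531163}{179604030}$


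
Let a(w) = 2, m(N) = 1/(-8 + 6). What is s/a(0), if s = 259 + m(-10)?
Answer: 517/4 ≈ 129.25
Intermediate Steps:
m(N) = -½ (m(N) = 1/(-2) = -½)
s = 517/2 (s = 259 - ½ = 517/2 ≈ 258.50)
s/a(0) = (517/2)/2 = (517/2)*(½) = 517/4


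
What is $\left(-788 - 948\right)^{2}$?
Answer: $3013696$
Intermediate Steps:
$\left(-788 - 948\right)^{2} = \left(-1736\right)^{2} = 3013696$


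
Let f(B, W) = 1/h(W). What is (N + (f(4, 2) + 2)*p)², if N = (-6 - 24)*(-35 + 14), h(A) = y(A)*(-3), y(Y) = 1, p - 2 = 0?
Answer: 3610000/9 ≈ 4.0111e+5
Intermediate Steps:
p = 2 (p = 2 + 0 = 2)
h(A) = -3 (h(A) = 1*(-3) = -3)
f(B, W) = -⅓ (f(B, W) = 1/(-3) = -⅓)
N = 630 (N = -30*(-21) = 630)
(N + (f(4, 2) + 2)*p)² = (630 + (-⅓ + 2)*2)² = (630 + (5/3)*2)² = (630 + 10/3)² = (1900/3)² = 3610000/9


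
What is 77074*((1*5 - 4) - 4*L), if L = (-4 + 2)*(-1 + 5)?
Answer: 2543442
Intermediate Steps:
L = -8 (L = -2*4 = -8)
77074*((1*5 - 4) - 4*L) = 77074*((1*5 - 4) - 4*(-8)) = 77074*((5 - 4) + 32) = 77074*(1 + 32) = 77074*33 = 2543442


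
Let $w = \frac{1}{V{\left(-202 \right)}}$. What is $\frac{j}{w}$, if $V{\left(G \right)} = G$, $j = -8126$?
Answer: $1641452$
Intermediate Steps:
$w = - \frac{1}{202}$ ($w = \frac{1}{-202} = - \frac{1}{202} \approx -0.0049505$)
$\frac{j}{w} = - \frac{8126}{- \frac{1}{202}} = \left(-8126\right) \left(-202\right) = 1641452$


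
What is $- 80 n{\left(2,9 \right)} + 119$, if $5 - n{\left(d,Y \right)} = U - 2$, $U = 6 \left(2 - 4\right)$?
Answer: $-1401$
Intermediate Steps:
$U = -12$ ($U = 6 \left(-2\right) = -12$)
$n{\left(d,Y \right)} = 19$ ($n{\left(d,Y \right)} = 5 - \left(-12 - 2\right) = 5 - -14 = 5 + 14 = 19$)
$- 80 n{\left(2,9 \right)} + 119 = \left(-80\right) 19 + 119 = -1520 + 119 = -1401$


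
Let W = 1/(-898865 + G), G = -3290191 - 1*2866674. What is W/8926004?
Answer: -1/62979474202920 ≈ -1.5878e-14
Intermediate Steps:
G = -6156865 (G = -3290191 - 2866674 = -6156865)
W = -1/7055730 (W = 1/(-898865 - 6156865) = 1/(-7055730) = -1/7055730 ≈ -1.4173e-7)
W/8926004 = -1/7055730/8926004 = -1/7055730*1/8926004 = -1/62979474202920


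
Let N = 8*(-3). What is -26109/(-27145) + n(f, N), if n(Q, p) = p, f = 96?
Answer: -625371/27145 ≈ -23.038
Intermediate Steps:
N = -24
-26109/(-27145) + n(f, N) = -26109/(-27145) - 24 = -26109*(-1/27145) - 24 = 26109/27145 - 24 = -625371/27145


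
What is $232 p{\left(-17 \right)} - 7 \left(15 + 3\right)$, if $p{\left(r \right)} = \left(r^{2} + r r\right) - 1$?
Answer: $133738$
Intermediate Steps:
$p{\left(r \right)} = -1 + 2 r^{2}$ ($p{\left(r \right)} = \left(r^{2} + r^{2}\right) - 1 = 2 r^{2} - 1 = -1 + 2 r^{2}$)
$232 p{\left(-17 \right)} - 7 \left(15 + 3\right) = 232 \left(-1 + 2 \left(-17\right)^{2}\right) - 7 \left(15 + 3\right) = 232 \left(-1 + 2 \cdot 289\right) - 126 = 232 \left(-1 + 578\right) - 126 = 232 \cdot 577 - 126 = 133864 - 126 = 133738$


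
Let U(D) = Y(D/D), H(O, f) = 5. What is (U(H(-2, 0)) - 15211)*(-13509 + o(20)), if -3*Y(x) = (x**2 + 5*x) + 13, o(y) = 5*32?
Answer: 609408548/3 ≈ 2.0314e+8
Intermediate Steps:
o(y) = 160
Y(x) = -13/3 - 5*x/3 - x**2/3 (Y(x) = -((x**2 + 5*x) + 13)/3 = -(13 + x**2 + 5*x)/3 = -13/3 - 5*x/3 - x**2/3)
U(D) = -19/3 (U(D) = -13/3 - 5*D/(3*D) - (D/D)**2/3 = -13/3 - 5/3*1 - 1/3*1**2 = -13/3 - 5/3 - 1/3*1 = -13/3 - 5/3 - 1/3 = -19/3)
(U(H(-2, 0)) - 15211)*(-13509 + o(20)) = (-19/3 - 15211)*(-13509 + 160) = -45652/3*(-13349) = 609408548/3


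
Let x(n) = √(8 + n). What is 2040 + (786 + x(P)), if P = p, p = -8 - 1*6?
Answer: 2826 + I*√6 ≈ 2826.0 + 2.4495*I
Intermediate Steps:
p = -14 (p = -8 - 6 = -14)
P = -14
2040 + (786 + x(P)) = 2040 + (786 + √(8 - 14)) = 2040 + (786 + √(-6)) = 2040 + (786 + I*√6) = 2826 + I*√6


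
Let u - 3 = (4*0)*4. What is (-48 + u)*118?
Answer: -5310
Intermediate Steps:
u = 3 (u = 3 + (4*0)*4 = 3 + 0*4 = 3 + 0 = 3)
(-48 + u)*118 = (-48 + 3)*118 = -45*118 = -5310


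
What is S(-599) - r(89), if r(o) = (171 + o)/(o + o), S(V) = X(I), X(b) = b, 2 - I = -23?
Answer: 2095/89 ≈ 23.539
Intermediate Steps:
I = 25 (I = 2 - 1*(-23) = 2 + 23 = 25)
S(V) = 25
r(o) = (171 + o)/(2*o) (r(o) = (171 + o)/((2*o)) = (171 + o)*(1/(2*o)) = (171 + o)/(2*o))
S(-599) - r(89) = 25 - (171 + 89)/(2*89) = 25 - 260/(2*89) = 25 - 1*130/89 = 25 - 130/89 = 2095/89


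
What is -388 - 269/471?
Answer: -183017/471 ≈ -388.57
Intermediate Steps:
-388 - 269/471 = -183017/471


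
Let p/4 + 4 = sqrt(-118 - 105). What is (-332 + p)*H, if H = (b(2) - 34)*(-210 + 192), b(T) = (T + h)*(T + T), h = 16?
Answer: 238032 - 2736*I*sqrt(223) ≈ 2.3803e+5 - 40857.0*I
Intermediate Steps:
p = -16 + 4*I*sqrt(223) (p = -16 + 4*sqrt(-118 - 105) = -16 + 4*sqrt(-223) = -16 + 4*(I*sqrt(223)) = -16 + 4*I*sqrt(223) ≈ -16.0 + 59.733*I)
b(T) = 2*T*(16 + T) (b(T) = (T + 16)*(T + T) = (16 + T)*(2*T) = 2*T*(16 + T))
H = -684 (H = (2*2*(16 + 2) - 34)*(-210 + 192) = (2*2*18 - 34)*(-18) = (72 - 34)*(-18) = 38*(-18) = -684)
(-332 + p)*H = (-332 + (-16 + 4*I*sqrt(223)))*(-684) = (-348 + 4*I*sqrt(223))*(-684) = 238032 - 2736*I*sqrt(223)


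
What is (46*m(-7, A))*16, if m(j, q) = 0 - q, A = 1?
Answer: -736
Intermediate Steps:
m(j, q) = -q
(46*m(-7, A))*16 = (46*(-1*1))*16 = (46*(-1))*16 = -46*16 = -736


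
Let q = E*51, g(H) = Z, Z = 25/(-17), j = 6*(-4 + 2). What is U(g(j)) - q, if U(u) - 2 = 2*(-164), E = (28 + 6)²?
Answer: -59282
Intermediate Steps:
E = 1156 (E = 34² = 1156)
j = -12 (j = 6*(-2) = -12)
Z = -25/17 (Z = 25*(-1/17) = -25/17 ≈ -1.4706)
g(H) = -25/17
U(u) = -326 (U(u) = 2 + 2*(-164) = 2 - 328 = -326)
q = 58956 (q = 1156*51 = 58956)
U(g(j)) - q = -326 - 1*58956 = -326 - 58956 = -59282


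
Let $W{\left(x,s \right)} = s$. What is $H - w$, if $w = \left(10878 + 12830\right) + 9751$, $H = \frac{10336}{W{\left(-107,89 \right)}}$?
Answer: $- \frac{2967515}{89} \approx -33343.0$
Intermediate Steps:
$H = \frac{10336}{89} \approx 116.13$
$w = 33459$ ($w = 23708 + 9751 = 33459$)
$H - w = \frac{10336}{89} - 33459 = - \frac{2967515}{89}$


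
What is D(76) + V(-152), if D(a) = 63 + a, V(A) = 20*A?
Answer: -2901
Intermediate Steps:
D(76) + V(-152) = (63 + 76) + 20*(-152) = 139 - 3040 = -2901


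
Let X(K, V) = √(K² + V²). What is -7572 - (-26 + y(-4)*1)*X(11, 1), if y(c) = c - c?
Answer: -7572 + 26*√122 ≈ -7284.8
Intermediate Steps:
y(c) = 0
-7572 - (-26 + y(-4)*1)*X(11, 1) = -7572 - (-26 + 0*1)*√(11² + 1²) = -7572 - (-26 + 0)*√(121 + 1) = -7572 - (-26)*√122 = -7572 + 26*√122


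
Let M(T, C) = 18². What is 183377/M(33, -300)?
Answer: 183377/324 ≈ 565.98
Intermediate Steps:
M(T, C) = 324
183377/M(33, -300) = 183377/324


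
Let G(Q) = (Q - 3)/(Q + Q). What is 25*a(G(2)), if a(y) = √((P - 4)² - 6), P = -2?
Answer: 25*√30 ≈ 136.93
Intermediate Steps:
G(Q) = (-3 + Q)/(2*Q) (G(Q) = (-3 + Q)/((2*Q)) = (-3 + Q)*(1/(2*Q)) = (-3 + Q)/(2*Q))
a(y) = √30 (a(y) = √((-2 - 4)² - 6) = √((-6)² - 6) = √(36 - 6) = √30)
25*a(G(2)) = 25*√30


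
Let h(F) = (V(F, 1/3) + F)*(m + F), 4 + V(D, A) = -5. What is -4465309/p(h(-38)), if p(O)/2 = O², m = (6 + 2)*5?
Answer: -4465309/17672 ≈ -252.68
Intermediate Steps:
m = 40 (m = 8*5 = 40)
V(D, A) = -9 (V(D, A) = -4 - 5 = -9)
h(F) = (-9 + F)*(40 + F)
p(O) = 2*O²
-4465309/p(h(-38)) = -4465309*1/(2*(-360 + (-38)² + 31*(-38))²) = -4465309*1/(2*(-360 + 1444 - 1178)²) = -4465309/(2*(-94)²) = -4465309/(2*8836) = -4465309/17672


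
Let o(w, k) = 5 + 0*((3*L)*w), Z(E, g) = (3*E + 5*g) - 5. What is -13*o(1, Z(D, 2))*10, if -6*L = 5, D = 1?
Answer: -650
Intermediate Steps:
L = -5/6 (L = -1/6*5 = -5/6 ≈ -0.83333)
Z(E, g) = -5 + 3*E + 5*g
o(w, k) = 5 (o(w, k) = 5 + 0*((3*(-5/6))*w) = 5 + 0*(-5*w/2) = 5 + 0 = 5)
-13*o(1, Z(D, 2))*10 = -13*5*10 = -65*10 = -650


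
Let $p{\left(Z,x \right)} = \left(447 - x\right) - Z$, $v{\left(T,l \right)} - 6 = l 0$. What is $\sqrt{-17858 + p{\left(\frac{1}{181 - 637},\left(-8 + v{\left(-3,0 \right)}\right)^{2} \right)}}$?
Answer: $\frac{i \sqrt{905301246}}{228} \approx 131.97 i$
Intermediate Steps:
$v{\left(T,l \right)} = 6$ ($v{\left(T,l \right)} = 6 + l 0 = 6 + 0 = 6$)
$p{\left(Z,x \right)} = 447 - Z - x$
$\sqrt{-17858 + p{\left(\frac{1}{181 - 637},\left(-8 + v{\left(-3,0 \right)}\right)^{2} \right)}} = \sqrt{-17858 - \left(-447 + \left(-8 + 6\right)^{2} + \frac{1}{181 - 637}\right)} = \sqrt{-17858 - - \frac{202009}{456}} = \sqrt{-17858 + \left(447 + \frac{1}{456} - 4\right)} = \sqrt{-17858 + \frac{202009}{456}} = \sqrt{- \frac{7941239}{456}} = \frac{i \sqrt{905301246}}{228}$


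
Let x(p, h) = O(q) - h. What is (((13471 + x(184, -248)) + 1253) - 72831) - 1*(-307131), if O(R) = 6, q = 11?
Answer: 249278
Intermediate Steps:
x(p, h) = 6 - h
(((13471 + x(184, -248)) + 1253) - 72831) - 1*(-307131) = (((13471 + (6 - 1*(-248))) + 1253) - 72831) - 1*(-307131) = (((13471 + (6 + 248)) + 1253) - 72831) + 307131 = (((13471 + 254) + 1253) - 72831) + 307131 = ((13725 + 1253) - 72831) + 307131 = (14978 - 72831) + 307131 = -57853 + 307131 = 249278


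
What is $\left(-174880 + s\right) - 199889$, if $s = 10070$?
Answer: $-364699$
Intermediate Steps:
$\left(-174880 + s\right) - 199889 = \left(-174880 + 10070\right) - 199889 = -164810 - 199889 = -364699$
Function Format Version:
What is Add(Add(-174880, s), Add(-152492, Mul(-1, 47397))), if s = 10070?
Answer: -364699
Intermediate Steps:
Add(Add(-174880, s), Add(-152492, Mul(-1, 47397))) = Add(Add(-174880, 10070), Add(-152492, Mul(-1, 47397))) = Add(-164810, Add(-152492, -47397)) = Add(-164810, -199889) = -364699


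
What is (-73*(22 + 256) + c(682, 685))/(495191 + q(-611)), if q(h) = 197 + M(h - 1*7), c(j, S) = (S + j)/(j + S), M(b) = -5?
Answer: -2899/70769 ≈ -0.040964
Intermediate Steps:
c(j, S) = 1 (c(j, S) = (S + j)/(S + j) = 1)
q(h) = 192 (q(h) = 197 - 5 = 192)
(-73*(22 + 256) + c(682, 685))/(495191 + q(-611)) = (-73*(22 + 256) + 1)/(495191 + 192) = (-73*278 + 1)/495383 = (-20294 + 1)*(1/495383) = -20293*1/495383 = -2899/70769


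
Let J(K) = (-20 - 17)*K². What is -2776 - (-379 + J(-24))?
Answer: 18915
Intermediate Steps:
J(K) = -37*K²
-2776 - (-379 + J(-24)) = -2776 - (-379 - 37*(-24)²) = -2776 - (-379 - 37*576) = -2776 - (-379 - 21312) = -2776 - 1*(-21691) = -2776 + 21691 = 18915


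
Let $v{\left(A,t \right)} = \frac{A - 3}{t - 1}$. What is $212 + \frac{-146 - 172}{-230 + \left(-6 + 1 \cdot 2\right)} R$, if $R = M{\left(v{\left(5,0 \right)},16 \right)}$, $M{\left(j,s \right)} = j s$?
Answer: $\frac{6572}{39} \approx 168.51$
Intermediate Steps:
$v{\left(A,t \right)} = \frac{-3 + A}{-1 + t}$
$R = -32$ ($R = \frac{-3 + 5}{-1 + 0} \cdot 16 = \frac{1}{-1} \cdot 2 \cdot 16 = \left(-1\right) 2 \cdot 16 = \left(-2\right) 16 = -32$)
$212 + \frac{-146 - 172}{-230 + \left(-6 + 1 \cdot 2\right)} R = 212 + \frac{-146 - 172}{-230 + \left(-6 + 1 \cdot 2\right)} \left(-32\right) = 212 + - \frac{318}{-230 + \left(-6 + 2\right)} \left(-32\right) = 212 + - \frac{318}{-230 - 4} \left(-32\right) = 212 + - \frac{318}{-234} \left(-32\right) = 212 + \left(-318\right) \left(- \frac{1}{234}\right) \left(-32\right) = 212 + \frac{53}{39} \left(-32\right) = 212 - \frac{1696}{39} = \frac{6572}{39}$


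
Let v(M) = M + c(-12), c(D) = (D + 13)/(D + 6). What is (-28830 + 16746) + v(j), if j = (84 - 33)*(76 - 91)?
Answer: -77095/6 ≈ -12849.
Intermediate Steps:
j = -765 (j = 51*(-15) = -765)
c(D) = (13 + D)/(6 + D)
v(M) = -⅙ + M (v(M) = M + (13 - 12)/(6 - 12) = M + 1/(-6) = M - ⅙*1 = M - ⅙ = -⅙ + M)
(-28830 + 16746) + v(j) = (-28830 + 16746) + (-⅙ - 765) = -12084 - 4591/6 = -77095/6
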